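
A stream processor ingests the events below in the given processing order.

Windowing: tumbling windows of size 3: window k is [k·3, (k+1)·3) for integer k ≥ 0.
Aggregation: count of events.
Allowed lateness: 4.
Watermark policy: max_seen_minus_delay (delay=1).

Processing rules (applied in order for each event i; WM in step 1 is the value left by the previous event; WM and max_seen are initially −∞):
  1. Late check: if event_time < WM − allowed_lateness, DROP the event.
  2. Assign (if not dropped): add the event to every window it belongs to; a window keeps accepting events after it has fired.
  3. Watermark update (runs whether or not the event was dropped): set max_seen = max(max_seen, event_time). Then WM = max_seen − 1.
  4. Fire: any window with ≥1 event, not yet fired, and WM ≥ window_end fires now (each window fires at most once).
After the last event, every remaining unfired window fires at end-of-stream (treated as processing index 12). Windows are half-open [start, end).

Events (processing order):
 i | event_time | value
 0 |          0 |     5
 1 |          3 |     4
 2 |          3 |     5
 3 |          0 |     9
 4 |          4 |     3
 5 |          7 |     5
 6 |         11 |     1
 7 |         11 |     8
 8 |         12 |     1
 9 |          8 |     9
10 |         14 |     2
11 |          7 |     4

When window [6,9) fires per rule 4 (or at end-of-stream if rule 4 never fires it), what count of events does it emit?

i=0 t=0 v=5: → [0,3); WM=-1
i=1 t=3 v=4: → [3,6); WM=2
i=2 t=3 v=5: → [3,6); WM=2
i=3 t=0 v=9: → [0,3); WM=2
i=4 t=4 v=3: → [3,6); WM=3; [0,3) fires=2
i=5 t=7 v=5: → [6,9); WM=6; [3,6) fires=3
i=6 t=11 v=1: → [9,12); WM=10; [6,9) fires=1
i=7 t=11 v=8: → [9,12); WM=10
i=8 t=12 v=1: → [12,15); WM=11
i=9 t=8 v=9: → [6,9); WM=11
i=10 t=14 v=2: → [12,15); WM=13; [9,12) fires=2
i=11 t=7 v=4: DROP (t<13-4); WM=13

1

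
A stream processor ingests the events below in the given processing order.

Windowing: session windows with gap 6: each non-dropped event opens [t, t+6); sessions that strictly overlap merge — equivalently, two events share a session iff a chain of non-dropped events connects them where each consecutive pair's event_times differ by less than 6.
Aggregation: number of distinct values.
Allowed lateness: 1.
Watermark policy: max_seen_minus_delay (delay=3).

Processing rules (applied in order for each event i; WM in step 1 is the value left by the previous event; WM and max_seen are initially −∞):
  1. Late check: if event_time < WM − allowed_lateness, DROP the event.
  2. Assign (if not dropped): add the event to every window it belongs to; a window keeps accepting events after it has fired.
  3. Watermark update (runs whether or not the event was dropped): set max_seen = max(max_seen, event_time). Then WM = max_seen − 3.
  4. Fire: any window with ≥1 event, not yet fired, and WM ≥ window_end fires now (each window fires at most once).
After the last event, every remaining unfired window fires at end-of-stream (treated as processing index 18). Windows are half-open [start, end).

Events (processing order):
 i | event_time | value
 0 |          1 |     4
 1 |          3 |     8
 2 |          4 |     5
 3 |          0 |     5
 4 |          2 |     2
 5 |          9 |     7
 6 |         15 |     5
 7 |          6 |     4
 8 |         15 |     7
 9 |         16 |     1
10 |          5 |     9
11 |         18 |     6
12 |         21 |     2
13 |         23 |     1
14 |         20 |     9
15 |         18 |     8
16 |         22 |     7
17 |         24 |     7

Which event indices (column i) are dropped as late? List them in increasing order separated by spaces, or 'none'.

7 10 15

i=0 t=1 v=4: → [1,7); WM=-2
i=1 t=3 v=8: → [1,9); WM=0
i=2 t=4 v=5: → [1,10); WM=1
i=3 t=0 v=5: → [0,10); WM=1
i=4 t=2 v=2: → [0,10); WM=1
i=5 t=9 v=7: → [0,15); WM=6
i=6 t=15 v=5: → [15,21); WM=12
i=7 t=6 v=4: DROP (t<12-1); WM=12
i=8 t=15 v=7: → [15,21); WM=12
i=9 t=16 v=1: → [15,22); WM=13
i=10 t=5 v=9: DROP (t<13-1); WM=13
i=11 t=18 v=6: → [15,24); WM=15
i=12 t=21 v=2: → [15,27); WM=18
i=13 t=23 v=1: → [15,29); WM=20
i=14 t=20 v=9: → [15,29); WM=20
i=15 t=18 v=8: DROP (t<20-1); WM=20
i=16 t=22 v=7: → [15,29); WM=20
i=17 t=24 v=7: → [15,30); WM=21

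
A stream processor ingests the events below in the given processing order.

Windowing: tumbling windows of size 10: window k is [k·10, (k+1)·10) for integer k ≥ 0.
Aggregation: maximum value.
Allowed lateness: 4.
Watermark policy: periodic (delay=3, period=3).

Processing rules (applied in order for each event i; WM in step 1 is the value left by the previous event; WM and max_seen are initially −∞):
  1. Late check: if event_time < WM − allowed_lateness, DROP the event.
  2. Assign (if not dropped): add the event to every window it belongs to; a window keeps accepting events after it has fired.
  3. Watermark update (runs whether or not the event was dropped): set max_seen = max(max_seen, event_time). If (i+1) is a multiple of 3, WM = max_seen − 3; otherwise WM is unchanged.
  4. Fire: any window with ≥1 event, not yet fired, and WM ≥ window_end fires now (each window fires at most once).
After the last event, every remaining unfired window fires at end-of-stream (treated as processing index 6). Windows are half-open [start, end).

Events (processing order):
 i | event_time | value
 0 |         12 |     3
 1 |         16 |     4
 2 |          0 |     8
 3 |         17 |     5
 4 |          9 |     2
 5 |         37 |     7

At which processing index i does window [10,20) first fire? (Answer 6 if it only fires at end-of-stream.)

5

i=0 t=12 v=3: → [10,20); WM=−∞
i=1 t=16 v=4: → [10,20); WM=−∞
i=2 t=0 v=8: → [0,10); WM=13; [0,10) fires=8
i=3 t=17 v=5: → [10,20); WM=13
i=4 t=9 v=2: → [0,10); WM=13
i=5 t=37 v=7: → [30,40); WM=34; [10,20) fires=5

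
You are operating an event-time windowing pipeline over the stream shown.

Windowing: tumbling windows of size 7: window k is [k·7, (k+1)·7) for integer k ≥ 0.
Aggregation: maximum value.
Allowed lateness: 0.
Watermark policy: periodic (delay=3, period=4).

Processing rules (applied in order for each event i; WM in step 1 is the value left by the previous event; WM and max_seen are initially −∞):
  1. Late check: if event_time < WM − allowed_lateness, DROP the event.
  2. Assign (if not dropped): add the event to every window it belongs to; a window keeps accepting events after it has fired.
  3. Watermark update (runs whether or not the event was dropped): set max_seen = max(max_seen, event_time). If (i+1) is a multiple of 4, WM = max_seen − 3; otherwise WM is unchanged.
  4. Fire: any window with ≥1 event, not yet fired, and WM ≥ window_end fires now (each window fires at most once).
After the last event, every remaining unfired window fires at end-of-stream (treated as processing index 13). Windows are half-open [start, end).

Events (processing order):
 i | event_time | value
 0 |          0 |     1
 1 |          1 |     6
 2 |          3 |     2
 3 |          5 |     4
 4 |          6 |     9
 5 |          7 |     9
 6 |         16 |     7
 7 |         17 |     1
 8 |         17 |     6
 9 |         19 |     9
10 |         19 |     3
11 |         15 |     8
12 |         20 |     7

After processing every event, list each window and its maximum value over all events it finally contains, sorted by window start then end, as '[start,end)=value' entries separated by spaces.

i=0 t=0 v=1: → [0,7); WM=−∞
i=1 t=1 v=6: → [0,7); WM=−∞
i=2 t=3 v=2: → [0,7); WM=−∞
i=3 t=5 v=4: → [0,7); WM=2
i=4 t=6 v=9: → [0,7); WM=2
i=5 t=7 v=9: → [7,14); WM=2
i=6 t=16 v=7: → [14,21); WM=2
i=7 t=17 v=1: → [14,21); WM=14; [0,7) fires=9 [7,14) fires=9
i=8 t=17 v=6: → [14,21); WM=14
i=9 t=19 v=9: → [14,21); WM=14
i=10 t=19 v=3: → [14,21); WM=14
i=11 t=15 v=8: → [14,21); WM=16
i=12 t=20 v=7: → [14,21); WM=16

[0,7)=9 [7,14)=9 [14,21)=9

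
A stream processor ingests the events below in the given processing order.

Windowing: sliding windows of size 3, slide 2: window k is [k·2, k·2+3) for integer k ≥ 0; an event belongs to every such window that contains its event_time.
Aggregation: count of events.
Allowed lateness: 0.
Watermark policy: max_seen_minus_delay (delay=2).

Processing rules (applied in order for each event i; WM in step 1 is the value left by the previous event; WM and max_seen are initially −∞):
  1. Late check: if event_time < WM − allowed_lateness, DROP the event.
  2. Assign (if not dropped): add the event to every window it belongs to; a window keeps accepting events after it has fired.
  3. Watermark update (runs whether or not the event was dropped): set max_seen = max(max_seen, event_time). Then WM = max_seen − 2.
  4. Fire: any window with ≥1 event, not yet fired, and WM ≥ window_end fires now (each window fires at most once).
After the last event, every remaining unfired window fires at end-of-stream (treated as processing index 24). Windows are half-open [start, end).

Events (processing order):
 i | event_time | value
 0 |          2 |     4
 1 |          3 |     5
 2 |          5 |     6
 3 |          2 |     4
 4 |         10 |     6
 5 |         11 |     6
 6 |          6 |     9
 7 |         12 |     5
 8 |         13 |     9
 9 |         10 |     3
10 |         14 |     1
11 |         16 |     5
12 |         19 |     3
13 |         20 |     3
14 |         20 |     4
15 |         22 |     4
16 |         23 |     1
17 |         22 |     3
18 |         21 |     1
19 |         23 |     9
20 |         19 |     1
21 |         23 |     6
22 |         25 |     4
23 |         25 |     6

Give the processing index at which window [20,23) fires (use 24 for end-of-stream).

22

i=0 t=2 v=4: → [2,5),[0,3); WM=0
i=1 t=3 v=5: → [2,5); WM=1
i=2 t=5 v=6: → [4,7); WM=3; [0,3) fires=1
i=3 t=2 v=4: DROP (t<3-0); WM=3
i=4 t=10 v=6: → [10,13),[8,11); WM=8; [2,5) fires=2 [4,7) fires=1
i=5 t=11 v=6: → [10,13); WM=9
i=6 t=6 v=9: DROP (t<9-0); WM=9
i=7 t=12 v=5: → [12,15),[10,13); WM=10
i=8 t=13 v=9: → [12,15); WM=11; [8,11) fires=1
i=9 t=10 v=3: DROP (t<11-0); WM=11
i=10 t=14 v=1: → [14,17),[12,15); WM=12
i=11 t=16 v=5: → [16,19),[14,17); WM=14; [10,13) fires=3
i=12 t=19 v=3: → [18,21); WM=17; [12,15) fires=3 [14,17) fires=2
i=13 t=20 v=3: → [20,23),[18,21); WM=18
i=14 t=20 v=4: → [20,23),[18,21); WM=18
i=15 t=22 v=4: → [22,25),[20,23); WM=20; [16,19) fires=1
i=16 t=23 v=1: → [22,25); WM=21; [18,21) fires=3
i=17 t=22 v=3: → [22,25),[20,23); WM=21
i=18 t=21 v=1: → [20,23); WM=21
i=19 t=23 v=9: → [22,25); WM=21
i=20 t=19 v=1: DROP (t<21-0); WM=21
i=21 t=23 v=6: → [22,25); WM=21
i=22 t=25 v=4: → [24,27); WM=23; [20,23) fires=5
i=23 t=25 v=6: → [24,27); WM=23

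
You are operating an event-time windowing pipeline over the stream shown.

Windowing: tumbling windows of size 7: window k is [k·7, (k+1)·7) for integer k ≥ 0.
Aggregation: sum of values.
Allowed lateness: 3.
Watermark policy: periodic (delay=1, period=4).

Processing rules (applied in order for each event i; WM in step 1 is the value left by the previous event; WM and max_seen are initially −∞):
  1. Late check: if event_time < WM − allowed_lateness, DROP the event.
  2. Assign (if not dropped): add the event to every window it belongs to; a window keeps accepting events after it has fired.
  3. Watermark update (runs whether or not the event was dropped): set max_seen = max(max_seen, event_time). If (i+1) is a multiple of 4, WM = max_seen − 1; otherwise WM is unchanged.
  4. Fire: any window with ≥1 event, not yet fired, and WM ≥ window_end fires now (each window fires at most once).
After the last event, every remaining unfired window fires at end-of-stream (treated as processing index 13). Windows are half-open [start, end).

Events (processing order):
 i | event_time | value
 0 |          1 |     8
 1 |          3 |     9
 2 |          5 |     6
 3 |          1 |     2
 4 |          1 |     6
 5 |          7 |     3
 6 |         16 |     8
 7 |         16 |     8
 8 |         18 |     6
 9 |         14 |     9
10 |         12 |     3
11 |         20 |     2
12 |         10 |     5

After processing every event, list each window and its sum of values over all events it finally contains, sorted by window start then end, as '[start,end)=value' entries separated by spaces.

i=0 t=1 v=8: → [0,7); WM=−∞
i=1 t=3 v=9: → [0,7); WM=−∞
i=2 t=5 v=6: → [0,7); WM=−∞
i=3 t=1 v=2: → [0,7); WM=4
i=4 t=1 v=6: → [0,7); WM=4
i=5 t=7 v=3: → [7,14); WM=4
i=6 t=16 v=8: → [14,21); WM=4
i=7 t=16 v=8: → [14,21); WM=15; [0,7) fires=31 [7,14) fires=3
i=8 t=18 v=6: → [14,21); WM=15
i=9 t=14 v=9: → [14,21); WM=15
i=10 t=12 v=3: → [7,14); WM=15
i=11 t=20 v=2: → [14,21); WM=19
i=12 t=10 v=5: DROP (t<19-3); WM=19

[0,7)=31 [7,14)=6 [14,21)=33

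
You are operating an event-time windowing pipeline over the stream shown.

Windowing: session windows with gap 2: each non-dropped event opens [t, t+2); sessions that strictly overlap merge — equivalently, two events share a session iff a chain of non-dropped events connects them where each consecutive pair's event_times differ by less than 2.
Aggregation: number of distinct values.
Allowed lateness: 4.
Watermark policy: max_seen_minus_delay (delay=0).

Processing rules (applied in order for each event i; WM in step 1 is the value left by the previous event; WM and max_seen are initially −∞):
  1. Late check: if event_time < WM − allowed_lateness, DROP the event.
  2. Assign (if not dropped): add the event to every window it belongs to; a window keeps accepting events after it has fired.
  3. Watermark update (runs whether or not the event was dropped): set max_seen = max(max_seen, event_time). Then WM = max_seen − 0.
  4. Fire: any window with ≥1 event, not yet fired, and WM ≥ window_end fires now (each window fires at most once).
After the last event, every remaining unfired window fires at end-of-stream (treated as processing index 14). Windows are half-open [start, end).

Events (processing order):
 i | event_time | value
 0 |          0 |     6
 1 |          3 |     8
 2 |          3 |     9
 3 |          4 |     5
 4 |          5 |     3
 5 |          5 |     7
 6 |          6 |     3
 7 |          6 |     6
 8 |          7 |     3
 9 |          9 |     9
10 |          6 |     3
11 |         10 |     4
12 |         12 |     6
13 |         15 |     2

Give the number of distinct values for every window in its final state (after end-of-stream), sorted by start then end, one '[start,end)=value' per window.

[0,2)=1 [3,9)=6 [9,12)=2 [12,14)=1 [15,17)=1

i=0 t=0 v=6: → [0,2); WM=0
i=1 t=3 v=8: → [3,5); WM=3
i=2 t=3 v=9: → [3,5); WM=3
i=3 t=4 v=5: → [3,6); WM=4
i=4 t=5 v=3: → [3,7); WM=5
i=5 t=5 v=7: → [3,7); WM=5
i=6 t=6 v=3: → [3,8); WM=6
i=7 t=6 v=6: → [3,8); WM=6
i=8 t=7 v=3: → [3,9); WM=7
i=9 t=9 v=9: → [9,11); WM=9
i=10 t=6 v=3: → [3,9); WM=9
i=11 t=10 v=4: → [9,12); WM=10
i=12 t=12 v=6: → [12,14); WM=12
i=13 t=15 v=2: → [15,17); WM=15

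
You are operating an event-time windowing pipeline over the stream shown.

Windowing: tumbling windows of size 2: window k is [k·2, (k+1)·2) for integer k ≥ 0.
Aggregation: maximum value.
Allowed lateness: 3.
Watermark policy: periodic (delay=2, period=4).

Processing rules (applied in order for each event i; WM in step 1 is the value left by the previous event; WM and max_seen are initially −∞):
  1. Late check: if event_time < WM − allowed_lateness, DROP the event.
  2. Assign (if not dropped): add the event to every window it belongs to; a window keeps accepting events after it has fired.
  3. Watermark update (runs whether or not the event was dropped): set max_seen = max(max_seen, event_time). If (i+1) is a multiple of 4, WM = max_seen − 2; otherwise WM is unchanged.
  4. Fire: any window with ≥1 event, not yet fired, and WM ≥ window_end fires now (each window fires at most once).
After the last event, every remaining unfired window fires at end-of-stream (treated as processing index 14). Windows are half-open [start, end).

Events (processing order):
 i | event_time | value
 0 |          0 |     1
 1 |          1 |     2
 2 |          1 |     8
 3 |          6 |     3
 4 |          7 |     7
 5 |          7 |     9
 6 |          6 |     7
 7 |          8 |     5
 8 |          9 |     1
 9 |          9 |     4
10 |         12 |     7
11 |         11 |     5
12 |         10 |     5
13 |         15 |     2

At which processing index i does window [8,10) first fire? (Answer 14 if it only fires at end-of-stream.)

i=0 t=0 v=1: → [0,2); WM=−∞
i=1 t=1 v=2: → [0,2); WM=−∞
i=2 t=1 v=8: → [0,2); WM=−∞
i=3 t=6 v=3: → [6,8); WM=4; [0,2) fires=8
i=4 t=7 v=7: → [6,8); WM=4
i=5 t=7 v=9: → [6,8); WM=4
i=6 t=6 v=7: → [6,8); WM=4
i=7 t=8 v=5: → [8,10); WM=6
i=8 t=9 v=1: → [8,10); WM=6
i=9 t=9 v=4: → [8,10); WM=6
i=10 t=12 v=7: → [12,14); WM=6
i=11 t=11 v=5: → [10,12); WM=10; [6,8) fires=9 [8,10) fires=5
i=12 t=10 v=5: → [10,12); WM=10
i=13 t=15 v=2: → [14,16); WM=10

11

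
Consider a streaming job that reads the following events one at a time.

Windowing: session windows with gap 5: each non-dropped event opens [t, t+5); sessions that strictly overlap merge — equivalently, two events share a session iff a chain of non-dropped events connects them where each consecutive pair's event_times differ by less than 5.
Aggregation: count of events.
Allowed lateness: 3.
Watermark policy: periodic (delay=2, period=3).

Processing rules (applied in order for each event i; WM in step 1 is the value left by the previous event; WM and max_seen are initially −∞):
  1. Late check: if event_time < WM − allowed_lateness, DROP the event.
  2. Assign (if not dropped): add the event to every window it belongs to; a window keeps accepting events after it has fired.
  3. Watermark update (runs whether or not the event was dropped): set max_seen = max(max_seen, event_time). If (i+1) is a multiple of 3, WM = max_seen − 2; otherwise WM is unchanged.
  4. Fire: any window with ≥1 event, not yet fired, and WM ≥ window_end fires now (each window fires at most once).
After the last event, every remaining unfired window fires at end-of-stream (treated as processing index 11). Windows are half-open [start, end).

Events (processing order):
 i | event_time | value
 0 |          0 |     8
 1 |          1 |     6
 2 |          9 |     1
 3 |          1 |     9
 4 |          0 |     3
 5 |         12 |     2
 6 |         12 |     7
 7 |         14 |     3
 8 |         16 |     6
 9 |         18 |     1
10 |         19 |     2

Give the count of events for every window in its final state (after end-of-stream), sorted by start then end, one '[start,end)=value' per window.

[0,6)=2 [9,24)=7

i=0 t=0 v=8: → [0,5); WM=−∞
i=1 t=1 v=6: → [0,6); WM=−∞
i=2 t=9 v=1: → [9,14); WM=7
i=3 t=1 v=9: DROP (t<7-3); WM=7
i=4 t=0 v=3: DROP (t<7-3); WM=7
i=5 t=12 v=2: → [9,17); WM=10
i=6 t=12 v=7: → [9,17); WM=10
i=7 t=14 v=3: → [9,19); WM=10
i=8 t=16 v=6: → [9,21); WM=14
i=9 t=18 v=1: → [9,23); WM=14
i=10 t=19 v=2: → [9,24); WM=14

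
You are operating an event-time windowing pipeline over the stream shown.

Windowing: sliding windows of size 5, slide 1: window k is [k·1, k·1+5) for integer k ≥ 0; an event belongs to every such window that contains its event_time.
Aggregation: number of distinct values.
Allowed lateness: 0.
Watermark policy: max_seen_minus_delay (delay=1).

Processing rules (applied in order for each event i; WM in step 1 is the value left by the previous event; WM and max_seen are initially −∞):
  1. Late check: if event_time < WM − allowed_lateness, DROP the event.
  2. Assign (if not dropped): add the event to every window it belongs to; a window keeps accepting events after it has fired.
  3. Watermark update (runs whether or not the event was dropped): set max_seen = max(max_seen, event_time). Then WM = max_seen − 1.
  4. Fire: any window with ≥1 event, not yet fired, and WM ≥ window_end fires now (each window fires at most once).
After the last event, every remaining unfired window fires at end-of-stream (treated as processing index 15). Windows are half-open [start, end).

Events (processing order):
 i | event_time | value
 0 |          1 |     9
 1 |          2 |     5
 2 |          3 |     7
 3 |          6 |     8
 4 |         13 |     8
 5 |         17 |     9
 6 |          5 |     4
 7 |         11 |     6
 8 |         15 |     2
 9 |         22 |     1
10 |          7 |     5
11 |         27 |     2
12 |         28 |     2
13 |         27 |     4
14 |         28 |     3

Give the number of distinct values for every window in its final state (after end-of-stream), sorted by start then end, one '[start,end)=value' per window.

[0,5)=3 [1,6)=3 [2,7)=3 [3,8)=2 [4,9)=1 [5,10)=1 [6,11)=1 [9,14)=1 [10,15)=1 [11,16)=1 [12,17)=1 [13,18)=2 [14,19)=1 [15,20)=1 [16,21)=1 [17,22)=1 [18,23)=1 [19,24)=1 [20,25)=1 [21,26)=1 [22,27)=1 [23,28)=2 [24,29)=3 [25,30)=3 [26,31)=3 [27,32)=3 [28,33)=2

i=0 t=1 v=9: → [1,6),[0,5); WM=0
i=1 t=2 v=5: → [2,7),[1,6),[0,5); WM=1
i=2 t=3 v=7: → [3,8),[2,7),[1,6),[0,5); WM=2
i=3 t=6 v=8: → [6,11),[5,10),[4,9),[3,8),[2,7); WM=5; [0,5) fires=3
i=4 t=13 v=8: → [13,18),[12,17),[11,16),[10,15),[9,14); WM=12; [1,6) fires=3 [2,7) fires=3 [3,8) fires=2 [4,9) fires=1 [5,10) fires=1 [6,11) fires=1
i=5 t=17 v=9: → [17,22),[16,21),[15,20),[14,19),[13,18); WM=16; [9,14) fires=1 [10,15) fires=1 [11,16) fires=1
i=6 t=5 v=4: DROP (t<16-0); WM=16
i=7 t=11 v=6: DROP (t<16-0); WM=16
i=8 t=15 v=2: DROP (t<16-0); WM=16
i=9 t=22 v=1: → [22,27),[21,26),[20,25),[19,24),[18,23); WM=21; [12,17) fires=1 [13,18) fires=2 [14,19) fires=1 [15,20) fires=1 [16,21) fires=1
i=10 t=7 v=5: DROP (t<21-0); WM=21
i=11 t=27 v=2: → [27,32),[26,31),[25,30),[24,29),[23,28); WM=26; [17,22) fires=1 [18,23) fires=1 [19,24) fires=1 [20,25) fires=1 [21,26) fires=1
i=12 t=28 v=2: → [28,33),[27,32),[26,31),[25,30),[24,29); WM=27; [22,27) fires=1
i=13 t=27 v=4: → [27,32),[26,31),[25,30),[24,29),[23,28); WM=27
i=14 t=28 v=3: → [28,33),[27,32),[26,31),[25,30),[24,29); WM=27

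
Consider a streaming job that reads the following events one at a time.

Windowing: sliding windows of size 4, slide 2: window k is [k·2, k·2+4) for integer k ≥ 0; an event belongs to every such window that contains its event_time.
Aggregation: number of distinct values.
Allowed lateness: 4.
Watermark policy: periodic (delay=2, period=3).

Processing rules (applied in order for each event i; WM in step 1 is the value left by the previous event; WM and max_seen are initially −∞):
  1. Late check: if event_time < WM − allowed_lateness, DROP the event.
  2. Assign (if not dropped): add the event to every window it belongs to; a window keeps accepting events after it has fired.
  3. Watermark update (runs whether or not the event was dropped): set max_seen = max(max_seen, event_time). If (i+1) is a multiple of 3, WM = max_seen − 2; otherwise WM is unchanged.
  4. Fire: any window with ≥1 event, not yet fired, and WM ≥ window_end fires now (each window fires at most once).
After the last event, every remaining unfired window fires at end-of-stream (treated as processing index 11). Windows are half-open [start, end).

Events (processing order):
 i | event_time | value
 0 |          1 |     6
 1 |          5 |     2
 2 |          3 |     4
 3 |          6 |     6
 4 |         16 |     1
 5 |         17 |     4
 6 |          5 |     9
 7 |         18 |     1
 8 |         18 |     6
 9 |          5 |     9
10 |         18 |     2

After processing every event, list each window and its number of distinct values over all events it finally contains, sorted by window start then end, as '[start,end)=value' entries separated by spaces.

[0,4)=2 [2,6)=2 [4,8)=2 [6,10)=1 [14,18)=2 [16,20)=4 [18,22)=3

i=0 t=1 v=6: → [0,4); WM=−∞
i=1 t=5 v=2: → [4,8),[2,6); WM=−∞
i=2 t=3 v=4: → [2,6),[0,4); WM=3
i=3 t=6 v=6: → [6,10),[4,8); WM=3
i=4 t=16 v=1: → [16,20),[14,18); WM=3
i=5 t=17 v=4: → [16,20),[14,18); WM=15; [0,4) fires=2 [2,6) fires=2 [4,8) fires=2 [6,10) fires=1
i=6 t=5 v=9: DROP (t<15-4); WM=15
i=7 t=18 v=1: → [18,22),[16,20); WM=15
i=8 t=18 v=6: → [18,22),[16,20); WM=16
i=9 t=5 v=9: DROP (t<16-4); WM=16
i=10 t=18 v=2: → [18,22),[16,20); WM=16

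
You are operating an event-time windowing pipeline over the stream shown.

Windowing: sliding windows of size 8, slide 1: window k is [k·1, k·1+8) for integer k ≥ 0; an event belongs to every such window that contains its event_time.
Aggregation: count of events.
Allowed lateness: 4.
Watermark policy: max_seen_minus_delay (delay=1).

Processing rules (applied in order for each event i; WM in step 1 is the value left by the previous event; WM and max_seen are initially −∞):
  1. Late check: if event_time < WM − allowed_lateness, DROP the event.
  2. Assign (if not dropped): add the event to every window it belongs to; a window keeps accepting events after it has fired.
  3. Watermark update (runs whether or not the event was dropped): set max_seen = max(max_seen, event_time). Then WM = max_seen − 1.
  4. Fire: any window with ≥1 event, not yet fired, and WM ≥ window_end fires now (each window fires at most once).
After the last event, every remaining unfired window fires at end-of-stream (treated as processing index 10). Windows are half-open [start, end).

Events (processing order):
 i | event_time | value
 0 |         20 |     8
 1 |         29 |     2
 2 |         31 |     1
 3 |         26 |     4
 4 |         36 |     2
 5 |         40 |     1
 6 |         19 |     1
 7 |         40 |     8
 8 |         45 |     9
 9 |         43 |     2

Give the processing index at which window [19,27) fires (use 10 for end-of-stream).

i=0 t=20 v=8: → [20,28),[19,27),[18,26),[17,25),[16,24),[15,23),[14,22),[13,21); WM=19
i=1 t=29 v=2: → [29,37),[28,36),[27,35),[26,34),[25,33),[24,32),[23,31),[22,30); WM=28; [13,21) fires=1 [14,22) fires=1 [15,23) fires=1 [16,24) fires=1 [17,25) fires=1 [18,26) fires=1 [19,27) fires=1 [20,28) fires=1
i=2 t=31 v=1: → [31,39),[30,38),[29,37),[28,36),[27,35),[26,34),[25,33),[24,32); WM=30; [22,30) fires=1
i=3 t=26 v=4: → [26,34),[25,33),[24,32),[23,31),[22,30),[21,29),[20,28),[19,27); WM=30; [21,29) fires=1
i=4 t=36 v=2: → [36,44),[35,43),[34,42),[33,41),[32,40),[31,39),[30,38),[29,37); WM=35; [23,31) fires=2 [24,32) fires=3 [25,33) fires=3 [26,34) fires=3 [27,35) fires=2
i=5 t=40 v=1: → [40,48),[39,47),[38,46),[37,45),[36,44),[35,43),[34,42),[33,41); WM=39; [28,36) fires=2 [29,37) fires=3 [30,38) fires=2 [31,39) fires=2
i=6 t=19 v=1: DROP (t<39-4); WM=39
i=7 t=40 v=8: → [40,48),[39,47),[38,46),[37,45),[36,44),[35,43),[34,42),[33,41); WM=39
i=8 t=45 v=9: → [45,53),[44,52),[43,51),[42,50),[41,49),[40,48),[39,47),[38,46); WM=44; [32,40) fires=1 [33,41) fires=3 [34,42) fires=3 [35,43) fires=3 [36,44) fires=3
i=9 t=43 v=2: → [43,51),[42,50),[41,49),[40,48),[39,47),[38,46),[37,45),[36,44); WM=44

1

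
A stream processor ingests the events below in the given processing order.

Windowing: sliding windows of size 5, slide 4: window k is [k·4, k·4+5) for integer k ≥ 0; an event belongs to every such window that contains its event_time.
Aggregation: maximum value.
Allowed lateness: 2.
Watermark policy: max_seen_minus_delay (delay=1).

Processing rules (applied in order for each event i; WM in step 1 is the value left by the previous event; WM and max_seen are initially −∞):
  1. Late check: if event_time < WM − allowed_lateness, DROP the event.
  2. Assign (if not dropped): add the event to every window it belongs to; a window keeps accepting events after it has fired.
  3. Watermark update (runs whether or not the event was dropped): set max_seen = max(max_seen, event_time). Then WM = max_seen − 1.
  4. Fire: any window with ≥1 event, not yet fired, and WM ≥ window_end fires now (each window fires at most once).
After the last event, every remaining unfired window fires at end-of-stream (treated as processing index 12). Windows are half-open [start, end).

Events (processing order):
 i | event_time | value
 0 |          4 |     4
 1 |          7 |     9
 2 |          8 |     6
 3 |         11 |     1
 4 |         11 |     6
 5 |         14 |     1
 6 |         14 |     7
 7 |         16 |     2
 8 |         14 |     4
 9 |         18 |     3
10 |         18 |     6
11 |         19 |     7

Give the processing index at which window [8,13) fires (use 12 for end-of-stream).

i=0 t=4 v=4: → [4,9),[0,5); WM=3
i=1 t=7 v=9: → [4,9); WM=6; [0,5) fires=4
i=2 t=8 v=6: → [8,13),[4,9); WM=7
i=3 t=11 v=1: → [8,13); WM=10; [4,9) fires=9
i=4 t=11 v=6: → [8,13); WM=10
i=5 t=14 v=1: → [12,17); WM=13; [8,13) fires=6
i=6 t=14 v=7: → [12,17); WM=13
i=7 t=16 v=2: → [16,21),[12,17); WM=15
i=8 t=14 v=4: → [12,17); WM=15
i=9 t=18 v=3: → [16,21); WM=17; [12,17) fires=7
i=10 t=18 v=6: → [16,21); WM=17
i=11 t=19 v=7: → [16,21); WM=18

5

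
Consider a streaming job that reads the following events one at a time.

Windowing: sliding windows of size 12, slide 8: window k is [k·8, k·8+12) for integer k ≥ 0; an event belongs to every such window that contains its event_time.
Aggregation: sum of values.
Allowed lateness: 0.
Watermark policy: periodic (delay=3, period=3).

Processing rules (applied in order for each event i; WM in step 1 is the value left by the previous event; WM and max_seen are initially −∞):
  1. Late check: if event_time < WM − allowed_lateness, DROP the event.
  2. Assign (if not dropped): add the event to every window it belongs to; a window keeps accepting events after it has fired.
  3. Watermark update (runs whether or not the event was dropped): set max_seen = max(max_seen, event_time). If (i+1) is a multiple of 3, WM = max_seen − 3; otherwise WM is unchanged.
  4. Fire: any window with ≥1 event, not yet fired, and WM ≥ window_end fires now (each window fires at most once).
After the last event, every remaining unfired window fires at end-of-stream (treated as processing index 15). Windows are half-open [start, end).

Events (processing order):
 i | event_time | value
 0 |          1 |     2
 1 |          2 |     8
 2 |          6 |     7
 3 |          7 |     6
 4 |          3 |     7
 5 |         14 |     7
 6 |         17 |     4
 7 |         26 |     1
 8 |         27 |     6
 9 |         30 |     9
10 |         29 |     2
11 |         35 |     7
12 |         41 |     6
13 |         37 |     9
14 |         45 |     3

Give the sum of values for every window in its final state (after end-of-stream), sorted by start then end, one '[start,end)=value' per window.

i=0 t=1 v=2: → [0,12); WM=−∞
i=1 t=2 v=8: → [0,12); WM=−∞
i=2 t=6 v=7: → [0,12); WM=3
i=3 t=7 v=6: → [0,12); WM=3
i=4 t=3 v=7: → [0,12); WM=3
i=5 t=14 v=7: → [8,20); WM=11
i=6 t=17 v=4: → [16,28),[8,20); WM=11
i=7 t=26 v=1: → [24,36),[16,28); WM=11
i=8 t=27 v=6: → [24,36),[16,28); WM=24; [0,12) fires=30 [8,20) fires=11
i=9 t=30 v=9: → [24,36); WM=24
i=10 t=29 v=2: → [24,36); WM=24
i=11 t=35 v=7: → [32,44),[24,36); WM=32; [16,28) fires=11
i=12 t=41 v=6: → [40,52),[32,44); WM=32
i=13 t=37 v=9: → [32,44); WM=32
i=14 t=45 v=3: → [40,52); WM=42; [24,36) fires=25

[0,12)=30 [8,20)=11 [16,28)=11 [24,36)=25 [32,44)=22 [40,52)=9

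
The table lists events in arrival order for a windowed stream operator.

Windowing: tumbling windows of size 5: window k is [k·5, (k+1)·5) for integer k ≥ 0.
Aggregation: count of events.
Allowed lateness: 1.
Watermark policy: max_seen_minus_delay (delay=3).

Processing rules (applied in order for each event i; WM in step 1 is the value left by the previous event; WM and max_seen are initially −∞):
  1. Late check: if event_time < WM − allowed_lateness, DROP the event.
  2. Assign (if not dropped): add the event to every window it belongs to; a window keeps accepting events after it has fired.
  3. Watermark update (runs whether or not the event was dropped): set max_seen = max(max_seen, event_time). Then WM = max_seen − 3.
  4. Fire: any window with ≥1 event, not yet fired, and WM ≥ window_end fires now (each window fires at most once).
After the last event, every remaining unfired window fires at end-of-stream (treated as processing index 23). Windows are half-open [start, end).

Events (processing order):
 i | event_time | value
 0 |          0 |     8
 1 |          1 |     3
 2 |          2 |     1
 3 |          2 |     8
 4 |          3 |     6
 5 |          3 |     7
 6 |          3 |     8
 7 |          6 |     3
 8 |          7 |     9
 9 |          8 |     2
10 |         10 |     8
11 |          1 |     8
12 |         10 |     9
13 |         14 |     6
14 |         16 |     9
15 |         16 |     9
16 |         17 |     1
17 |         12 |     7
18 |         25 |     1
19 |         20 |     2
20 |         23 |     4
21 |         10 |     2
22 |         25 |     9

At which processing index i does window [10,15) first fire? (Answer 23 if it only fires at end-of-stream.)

i=0 t=0 v=8: → [0,5); WM=-3
i=1 t=1 v=3: → [0,5); WM=-2
i=2 t=2 v=1: → [0,5); WM=-1
i=3 t=2 v=8: → [0,5); WM=-1
i=4 t=3 v=6: → [0,5); WM=0
i=5 t=3 v=7: → [0,5); WM=0
i=6 t=3 v=8: → [0,5); WM=0
i=7 t=6 v=3: → [5,10); WM=3
i=8 t=7 v=9: → [5,10); WM=4
i=9 t=8 v=2: → [5,10); WM=5; [0,5) fires=7
i=10 t=10 v=8: → [10,15); WM=7
i=11 t=1 v=8: DROP (t<7-1); WM=7
i=12 t=10 v=9: → [10,15); WM=7
i=13 t=14 v=6: → [10,15); WM=11; [5,10) fires=3
i=14 t=16 v=9: → [15,20); WM=13
i=15 t=16 v=9: → [15,20); WM=13
i=16 t=17 v=1: → [15,20); WM=14
i=17 t=12 v=7: DROP (t<14-1); WM=14
i=18 t=25 v=1: → [25,30); WM=22; [10,15) fires=3 [15,20) fires=3
i=19 t=20 v=2: DROP (t<22-1); WM=22
i=20 t=23 v=4: → [20,25); WM=22
i=21 t=10 v=2: DROP (t<22-1); WM=22
i=22 t=25 v=9: → [25,30); WM=22

18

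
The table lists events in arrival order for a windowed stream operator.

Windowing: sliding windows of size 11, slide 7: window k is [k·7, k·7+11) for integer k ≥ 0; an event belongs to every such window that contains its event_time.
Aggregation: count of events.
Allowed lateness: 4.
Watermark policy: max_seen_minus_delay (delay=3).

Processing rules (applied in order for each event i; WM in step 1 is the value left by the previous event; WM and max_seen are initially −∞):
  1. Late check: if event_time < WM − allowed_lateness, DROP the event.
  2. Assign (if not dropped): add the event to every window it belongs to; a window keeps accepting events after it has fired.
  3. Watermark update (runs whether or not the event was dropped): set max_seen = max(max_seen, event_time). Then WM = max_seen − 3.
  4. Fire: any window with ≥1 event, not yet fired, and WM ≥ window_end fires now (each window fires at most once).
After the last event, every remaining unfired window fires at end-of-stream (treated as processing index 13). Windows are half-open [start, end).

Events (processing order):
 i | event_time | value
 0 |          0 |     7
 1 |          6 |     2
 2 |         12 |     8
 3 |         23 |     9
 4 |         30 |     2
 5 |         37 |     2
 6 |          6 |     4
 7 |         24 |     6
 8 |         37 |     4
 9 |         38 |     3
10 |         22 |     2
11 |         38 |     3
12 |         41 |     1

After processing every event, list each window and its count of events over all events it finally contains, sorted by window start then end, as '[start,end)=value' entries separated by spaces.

[0,11)=2 [7,18)=1 [14,25)=1 [21,32)=2 [28,39)=5 [35,46)=5

i=0 t=0 v=7: → [0,11); WM=-3
i=1 t=6 v=2: → [0,11); WM=3
i=2 t=12 v=8: → [7,18); WM=9
i=3 t=23 v=9: → [21,32),[14,25); WM=20; [0,11) fires=2 [7,18) fires=1
i=4 t=30 v=2: → [28,39),[21,32); WM=27; [14,25) fires=1
i=5 t=37 v=2: → [35,46),[28,39); WM=34; [21,32) fires=2
i=6 t=6 v=4: DROP (t<34-4); WM=34
i=7 t=24 v=6: DROP (t<34-4); WM=34
i=8 t=37 v=4: → [35,46),[28,39); WM=34
i=9 t=38 v=3: → [35,46),[28,39); WM=35
i=10 t=22 v=2: DROP (t<35-4); WM=35
i=11 t=38 v=3: → [35,46),[28,39); WM=35
i=12 t=41 v=1: → [35,46); WM=38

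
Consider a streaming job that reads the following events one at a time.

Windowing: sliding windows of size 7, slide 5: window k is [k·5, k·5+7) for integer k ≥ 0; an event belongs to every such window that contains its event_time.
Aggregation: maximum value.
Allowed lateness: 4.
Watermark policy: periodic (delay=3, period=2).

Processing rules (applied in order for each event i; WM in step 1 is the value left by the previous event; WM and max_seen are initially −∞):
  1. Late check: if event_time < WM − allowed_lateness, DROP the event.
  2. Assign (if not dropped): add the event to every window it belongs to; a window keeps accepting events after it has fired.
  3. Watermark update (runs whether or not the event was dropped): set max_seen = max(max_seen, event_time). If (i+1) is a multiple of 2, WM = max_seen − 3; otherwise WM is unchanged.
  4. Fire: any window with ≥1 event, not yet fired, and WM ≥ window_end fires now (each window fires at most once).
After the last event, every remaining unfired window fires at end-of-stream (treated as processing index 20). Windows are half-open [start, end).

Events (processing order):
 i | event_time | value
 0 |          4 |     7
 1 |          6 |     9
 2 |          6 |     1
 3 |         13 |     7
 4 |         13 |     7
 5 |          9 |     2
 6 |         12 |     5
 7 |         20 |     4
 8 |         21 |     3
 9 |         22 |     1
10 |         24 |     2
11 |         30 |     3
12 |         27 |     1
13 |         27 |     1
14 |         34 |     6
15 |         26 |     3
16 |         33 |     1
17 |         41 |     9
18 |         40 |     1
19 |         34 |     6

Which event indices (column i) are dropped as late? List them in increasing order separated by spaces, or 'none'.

i=0 t=4 v=7: → [0,7); WM=−∞
i=1 t=6 v=9: → [5,12),[0,7); WM=3
i=2 t=6 v=1: → [5,12),[0,7); WM=3
i=3 t=13 v=7: → [10,17); WM=10; [0,7) fires=9
i=4 t=13 v=7: → [10,17); WM=10
i=5 t=9 v=2: → [5,12); WM=10
i=6 t=12 v=5: → [10,17); WM=10
i=7 t=20 v=4: → [20,27),[15,22); WM=17; [5,12) fires=9 [10,17) fires=7
i=8 t=21 v=3: → [20,27),[15,22); WM=17
i=9 t=22 v=1: → [20,27); WM=19
i=10 t=24 v=2: → [20,27); WM=19
i=11 t=30 v=3: → [30,37),[25,32); WM=27; [15,22) fires=4 [20,27) fires=4
i=12 t=27 v=1: → [25,32); WM=27
i=13 t=27 v=1: → [25,32); WM=27
i=14 t=34 v=6: → [30,37); WM=27
i=15 t=26 v=3: → [25,32),[20,27); WM=31
i=16 t=33 v=1: → [30,37); WM=31
i=17 t=41 v=9: → [40,47),[35,42); WM=38; [25,32) fires=3 [30,37) fires=6
i=18 t=40 v=1: → [40,47),[35,42); WM=38
i=19 t=34 v=6: → [30,37); WM=38

none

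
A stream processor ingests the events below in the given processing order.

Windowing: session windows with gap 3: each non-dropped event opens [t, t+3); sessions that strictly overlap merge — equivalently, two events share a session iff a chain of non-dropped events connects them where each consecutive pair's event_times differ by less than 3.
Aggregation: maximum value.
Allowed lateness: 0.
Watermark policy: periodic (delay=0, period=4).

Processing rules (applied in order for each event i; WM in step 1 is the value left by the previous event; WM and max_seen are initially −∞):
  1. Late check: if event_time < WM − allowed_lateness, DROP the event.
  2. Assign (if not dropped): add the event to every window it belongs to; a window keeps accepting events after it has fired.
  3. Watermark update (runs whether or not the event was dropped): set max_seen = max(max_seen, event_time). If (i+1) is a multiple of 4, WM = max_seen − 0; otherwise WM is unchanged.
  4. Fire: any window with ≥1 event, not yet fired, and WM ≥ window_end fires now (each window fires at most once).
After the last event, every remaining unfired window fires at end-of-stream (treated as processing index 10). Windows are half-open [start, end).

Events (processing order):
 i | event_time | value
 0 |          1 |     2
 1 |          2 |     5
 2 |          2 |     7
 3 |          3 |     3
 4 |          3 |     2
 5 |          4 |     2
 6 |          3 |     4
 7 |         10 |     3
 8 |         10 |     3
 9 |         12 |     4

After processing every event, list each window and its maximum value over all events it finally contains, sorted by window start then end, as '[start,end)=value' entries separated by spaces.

i=0 t=1 v=2: → [1,4); WM=−∞
i=1 t=2 v=5: → [1,5); WM=−∞
i=2 t=2 v=7: → [1,5); WM=−∞
i=3 t=3 v=3: → [1,6); WM=3
i=4 t=3 v=2: → [1,6); WM=3
i=5 t=4 v=2: → [1,7); WM=3
i=6 t=3 v=4: → [1,7); WM=3
i=7 t=10 v=3: → [10,13); WM=10
i=8 t=10 v=3: → [10,13); WM=10
i=9 t=12 v=4: → [10,15); WM=10

[1,7)=7 [10,15)=4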